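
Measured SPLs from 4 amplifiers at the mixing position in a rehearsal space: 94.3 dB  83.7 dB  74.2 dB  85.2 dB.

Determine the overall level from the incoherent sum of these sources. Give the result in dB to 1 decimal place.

95.2 dB

Converting to relative power and adding: 10^(94.3/10) + 10^(83.7/10) + 10^(74.2/10) + 10^(85.2/10) = 3.283e+09.
L_total = 10·log₁₀(3.283e+09) = 95.2 dB.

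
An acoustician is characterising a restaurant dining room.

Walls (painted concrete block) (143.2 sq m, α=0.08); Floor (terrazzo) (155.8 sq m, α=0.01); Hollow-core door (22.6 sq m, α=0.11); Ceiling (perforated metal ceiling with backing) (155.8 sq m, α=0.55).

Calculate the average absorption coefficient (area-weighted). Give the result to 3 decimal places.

0.212

Total surface area S = 477.4 sq m.
Weighted sum Σ Sα = 101.190.
ᾱ = A/S = 0.212.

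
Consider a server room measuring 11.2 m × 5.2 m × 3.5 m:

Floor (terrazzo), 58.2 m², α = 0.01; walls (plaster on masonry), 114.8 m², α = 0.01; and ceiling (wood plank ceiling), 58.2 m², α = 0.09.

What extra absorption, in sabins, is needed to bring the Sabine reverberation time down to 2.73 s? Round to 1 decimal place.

Equivalent absorption area: A₁ = 58.2*0.01 + 114.8*0.01 + 58.2*0.09 = 6.968 m².
Target A₂ = 0.161·203.84/2.73 = 12.021 sabins (V = 203.84 m³).
Additional absorption ΔA = 12.021 − 6.968 = 5.1 sabins.

5.1 sabins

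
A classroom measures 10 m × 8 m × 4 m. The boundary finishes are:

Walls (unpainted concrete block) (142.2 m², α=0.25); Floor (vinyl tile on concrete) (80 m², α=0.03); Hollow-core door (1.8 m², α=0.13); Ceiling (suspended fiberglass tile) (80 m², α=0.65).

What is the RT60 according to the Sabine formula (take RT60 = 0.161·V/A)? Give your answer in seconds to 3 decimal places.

0.571 seconds

Equivalent absorption area: A = 142.2*0.25 + 80*0.03 + 1.8*0.13 + 80*0.65 = 90.184 m².
Room volume: 320 m³.
T = 0.161 V/A = 0.161·320/90.184 = 0.571 s.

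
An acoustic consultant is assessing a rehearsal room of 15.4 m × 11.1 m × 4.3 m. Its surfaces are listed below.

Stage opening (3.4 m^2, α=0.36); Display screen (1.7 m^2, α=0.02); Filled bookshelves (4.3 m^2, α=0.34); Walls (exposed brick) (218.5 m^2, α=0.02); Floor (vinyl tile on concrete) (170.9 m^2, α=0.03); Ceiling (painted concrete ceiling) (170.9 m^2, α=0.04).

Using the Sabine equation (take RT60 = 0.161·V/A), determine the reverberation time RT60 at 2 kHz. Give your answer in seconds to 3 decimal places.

6.211 sec

Equivalent absorption area: A = 3.4*0.36 + 1.7*0.02 + 4.3*0.34 + 218.5*0.02 + 170.9*0.03 + 170.9*0.04 = 19.053 m^2.
Room volume: 735.042 m³.
Sabine: RT60 = 0.161 × 735.042 / 19.053 = 6.211 s.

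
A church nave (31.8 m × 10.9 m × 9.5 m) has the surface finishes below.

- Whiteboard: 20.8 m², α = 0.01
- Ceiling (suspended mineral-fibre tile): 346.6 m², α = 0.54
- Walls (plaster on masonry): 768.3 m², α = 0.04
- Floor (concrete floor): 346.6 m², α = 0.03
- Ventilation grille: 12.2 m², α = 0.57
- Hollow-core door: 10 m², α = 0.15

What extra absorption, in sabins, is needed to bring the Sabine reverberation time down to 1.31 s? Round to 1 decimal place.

167.7 sabins

Summing Sᵢαᵢ: 0.208 + 187.164 + 30.732 + 10.398 + 6.954 + 1.500 → A₁ = 236.956 sabins.
For T = 1.31 s, need A₂ = 0.161·V/T = 0.161·3292.89/1.31 = 404.699 sabins.
ΔA = A₂ − A₁ = 404.699 − 236.956 = 167.7 sabins.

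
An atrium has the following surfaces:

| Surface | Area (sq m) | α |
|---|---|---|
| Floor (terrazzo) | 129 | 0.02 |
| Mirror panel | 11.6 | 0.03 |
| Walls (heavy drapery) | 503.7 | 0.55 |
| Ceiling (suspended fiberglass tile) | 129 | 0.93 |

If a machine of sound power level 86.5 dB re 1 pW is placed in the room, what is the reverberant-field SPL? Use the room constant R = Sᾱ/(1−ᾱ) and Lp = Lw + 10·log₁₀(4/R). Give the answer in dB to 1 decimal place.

A = 399.933 sabins; S = 773.3 sq m.
ᾱ = 399.933/773.3 = 0.5172; R = Sᾱ/(1−ᾱ) = 399.933/(1−0.5172) = 828.362 sq m.
Lp = 86.5 + 10·log₁₀(4/828.362) = 86.5 + (-23.16) = 63.3 dB.

63.3 dB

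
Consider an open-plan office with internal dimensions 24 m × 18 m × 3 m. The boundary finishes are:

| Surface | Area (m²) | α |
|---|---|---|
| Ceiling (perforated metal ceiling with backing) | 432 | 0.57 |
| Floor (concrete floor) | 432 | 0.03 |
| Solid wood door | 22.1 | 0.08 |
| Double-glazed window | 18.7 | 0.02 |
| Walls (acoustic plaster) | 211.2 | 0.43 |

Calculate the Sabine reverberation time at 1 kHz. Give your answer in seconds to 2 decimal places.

Total absorption A = 432*0.57 + 432*0.03 + 22.1*0.08 + 18.7*0.02 + 211.2*0.43
  = 246.240 + 12.960 + 1.768 + 0.374 + 90.816 = 352.158 m² sabins.
Room volume: 1296 m³.
Sabine: RT60 = 0.161 × 1296 / 352.158 = 0.59 s.

0.59 s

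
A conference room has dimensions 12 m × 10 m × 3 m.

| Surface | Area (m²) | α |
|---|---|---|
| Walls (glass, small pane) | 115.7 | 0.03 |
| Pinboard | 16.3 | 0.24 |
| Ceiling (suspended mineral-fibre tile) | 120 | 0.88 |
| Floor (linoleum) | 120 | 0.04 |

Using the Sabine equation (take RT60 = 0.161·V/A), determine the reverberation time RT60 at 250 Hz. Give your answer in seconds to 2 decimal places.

0.49 sec

Equivalent absorption area: A = 115.7×0.03 + 16.3×0.24 + 120×0.88 + 120×0.04 = 117.783 m².
Volume V = 12 × 10 × 3 = 360 m³.
T = 0.161 V/A = 0.161·360/117.783 = 0.49 s.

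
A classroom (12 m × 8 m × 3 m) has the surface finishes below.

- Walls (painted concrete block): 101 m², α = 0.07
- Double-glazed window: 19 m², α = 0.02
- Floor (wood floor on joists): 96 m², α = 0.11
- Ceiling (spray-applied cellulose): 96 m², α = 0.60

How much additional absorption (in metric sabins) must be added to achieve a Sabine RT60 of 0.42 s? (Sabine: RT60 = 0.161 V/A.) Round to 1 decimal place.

34.8 sabins

Summing Sᵢαᵢ: 7.070 + 0.380 + 10.560 + 57.600 → A₁ = 75.610 sabins.
For T = 0.42 s, need A₂ = 0.161·V/T = 0.161·288/0.42 = 110.400 sabins.
Additional absorption ΔA = 110.400 − 75.610 = 34.8 sabins.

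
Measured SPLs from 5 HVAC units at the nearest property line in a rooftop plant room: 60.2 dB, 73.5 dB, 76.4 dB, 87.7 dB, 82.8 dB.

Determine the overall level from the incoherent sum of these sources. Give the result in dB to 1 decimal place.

89.3 dB

Sum in the linear (power) domain: Σ 10^(Lᵢ/10) = 10^(60.2/10) + 10^(73.5/10) + 10^(76.4/10) + 10^(87.7/10) + 10^(82.8/10) = 8.465e+08.
Back to dB: 10·log₁₀ Σ = 89.3 dB.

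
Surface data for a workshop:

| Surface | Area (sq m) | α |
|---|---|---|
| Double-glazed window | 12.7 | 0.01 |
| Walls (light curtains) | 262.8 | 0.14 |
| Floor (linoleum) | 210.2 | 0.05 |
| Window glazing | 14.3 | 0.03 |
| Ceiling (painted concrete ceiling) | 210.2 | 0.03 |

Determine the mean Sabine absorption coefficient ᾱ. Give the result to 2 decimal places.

0.08

S = Σ Sᵢ = 12.7 + 262.8 + 210.2 + 14.3 + 210.2 = 710.2 sq m.
A = 12.7·0.01 + 262.8·0.14 + 210.2·0.05 + 14.3·0.03 + 210.2·0.03 = 54.164 sabins.
ᾱ = A/S = 0.08.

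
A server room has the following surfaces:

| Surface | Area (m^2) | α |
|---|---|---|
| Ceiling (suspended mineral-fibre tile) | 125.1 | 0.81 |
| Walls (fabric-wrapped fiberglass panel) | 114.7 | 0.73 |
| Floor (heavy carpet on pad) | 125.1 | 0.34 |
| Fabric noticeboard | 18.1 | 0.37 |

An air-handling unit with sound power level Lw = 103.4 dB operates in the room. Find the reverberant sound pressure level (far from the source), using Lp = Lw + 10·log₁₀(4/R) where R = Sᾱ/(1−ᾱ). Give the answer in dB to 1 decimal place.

81.6 dB

Σ(Sᵢαᵢ) = 125.1×0.81 + 114.7×0.73 + 125.1×0.34 + 18.1×0.37 = 234.293; total area S = 383.0 m^2.
ᾱ = 234.293/383.0 = 0.6117; R = Sᾱ/(1−ᾱ) = 234.293/(1−0.6117) = 603.381 m^2.
Lp = 103.4 + 10·log₁₀(4/603.381) = 103.4 + (-21.79) = 81.6 dB.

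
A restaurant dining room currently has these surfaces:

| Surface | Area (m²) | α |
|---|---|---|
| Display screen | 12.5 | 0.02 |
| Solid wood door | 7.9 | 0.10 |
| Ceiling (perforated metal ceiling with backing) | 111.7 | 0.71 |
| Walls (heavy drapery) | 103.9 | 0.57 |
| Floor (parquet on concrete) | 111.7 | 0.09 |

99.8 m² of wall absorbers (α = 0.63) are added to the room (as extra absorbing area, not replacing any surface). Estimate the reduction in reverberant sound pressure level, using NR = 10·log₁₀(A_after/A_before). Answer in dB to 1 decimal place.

A_before = Σ Sᵢαᵢ = 12.5·0.02 + 7.9·0.10 + 111.7·0.71 + 103.9·0.57 + 111.7·0.09 = 149.623 sabins.
Added absorption = 99.8 × 0.63 = 62.874 sabins.
New total A_after = 212.497 sabins.
Reduction = 10 log₁₀(A_after/A_before) = 10 log₁₀(1.4202) = 1.5 dB.

1.5 dB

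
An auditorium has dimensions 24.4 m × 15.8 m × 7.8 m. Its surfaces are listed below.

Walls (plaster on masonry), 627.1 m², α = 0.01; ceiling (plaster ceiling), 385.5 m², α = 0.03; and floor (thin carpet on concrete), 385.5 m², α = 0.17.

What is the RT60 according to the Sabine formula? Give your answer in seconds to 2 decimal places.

5.81 sec

Equivalent absorption area: A = 627.1*0.01 + 385.5*0.03 + 385.5*0.17 = 83.371 m².
Room volume: 3007.056 m³.
RT60 = 0.161 · V / A = 0.161 × 3007.056 / 83.371 = 5.81 s.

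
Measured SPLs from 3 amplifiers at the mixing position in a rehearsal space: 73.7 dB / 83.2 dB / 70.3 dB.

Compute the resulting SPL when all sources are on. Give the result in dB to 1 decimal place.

Converting to relative power and adding: 10^(73.7/10) + 10^(83.2/10) + 10^(70.3/10) = 2.431e+08.
Combined level = 10 log₁₀(2.431e+08) = 83.9 dB.

83.9 dB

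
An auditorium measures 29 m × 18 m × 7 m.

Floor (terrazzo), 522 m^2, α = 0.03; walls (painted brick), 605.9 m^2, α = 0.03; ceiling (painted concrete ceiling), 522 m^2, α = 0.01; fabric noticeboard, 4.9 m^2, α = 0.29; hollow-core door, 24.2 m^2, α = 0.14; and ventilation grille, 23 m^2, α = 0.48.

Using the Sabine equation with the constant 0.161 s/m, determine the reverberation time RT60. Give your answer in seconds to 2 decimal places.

Summing Sᵢαᵢ: 15.660 + 18.177 + 5.220 + 1.421 + 3.388 + 11.040 → A = 54.906 sabins.
Volume V = 29 × 18 × 7 = 3654 m³.
Sabine: RT60 = 0.161 × 3654 / 54.906 = 10.71 s.

10.71 s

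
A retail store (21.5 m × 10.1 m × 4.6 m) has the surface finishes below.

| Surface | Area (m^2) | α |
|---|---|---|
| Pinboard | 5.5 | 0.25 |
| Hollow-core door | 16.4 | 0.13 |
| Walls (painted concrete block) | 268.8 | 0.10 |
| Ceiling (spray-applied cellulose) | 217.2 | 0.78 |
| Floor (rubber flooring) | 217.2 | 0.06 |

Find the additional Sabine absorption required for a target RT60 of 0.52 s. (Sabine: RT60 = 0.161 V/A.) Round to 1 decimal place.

Total absorption A₁ = 5.5·0.25 + 16.4·0.13 + 268.8·0.10 + 217.2·0.78 + 217.2·0.06
  = 1.375 + 2.132 + 26.880 + 169.416 + 13.032 = 212.835 m^2 sabins.
Target A₂ = 0.161·998.89/0.52 = 309.272 sabins (V = 998.89 m³).
ΔA = A₂ − A₁ = 309.272 − 212.835 = 96.4 sabins.

96.4 sabins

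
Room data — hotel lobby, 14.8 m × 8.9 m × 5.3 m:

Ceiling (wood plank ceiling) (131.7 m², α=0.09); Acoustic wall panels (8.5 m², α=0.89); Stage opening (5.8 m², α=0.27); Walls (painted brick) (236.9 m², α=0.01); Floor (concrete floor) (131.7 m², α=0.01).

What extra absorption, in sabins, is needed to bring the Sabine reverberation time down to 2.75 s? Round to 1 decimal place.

Summing Sᵢαᵢ: 11.853 + 7.565 + 1.566 + 2.369 + 1.317 → A₁ = 24.670 sabins.
Target A₂ = 0.161·698.116/2.75 = 40.872 sabins (V = 698.116 m³).
ΔA = A₂ − A₁ = 40.872 − 24.670 = 16.2 sabins.

16.2 sabins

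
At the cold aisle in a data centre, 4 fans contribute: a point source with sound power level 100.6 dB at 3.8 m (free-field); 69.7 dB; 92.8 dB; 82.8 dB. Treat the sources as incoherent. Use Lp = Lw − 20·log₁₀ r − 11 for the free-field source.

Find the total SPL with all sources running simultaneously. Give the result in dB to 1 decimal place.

93.4 dB

Source at 3.8 m: Lp = 100.6 − 20·log₁₀(3.8) − 11 = 78.0 dB.
Σ 10^(Lᵢ/10) = 2.168e+09.
L_total = 10·log₁₀(2.168e+09) = 93.4 dB.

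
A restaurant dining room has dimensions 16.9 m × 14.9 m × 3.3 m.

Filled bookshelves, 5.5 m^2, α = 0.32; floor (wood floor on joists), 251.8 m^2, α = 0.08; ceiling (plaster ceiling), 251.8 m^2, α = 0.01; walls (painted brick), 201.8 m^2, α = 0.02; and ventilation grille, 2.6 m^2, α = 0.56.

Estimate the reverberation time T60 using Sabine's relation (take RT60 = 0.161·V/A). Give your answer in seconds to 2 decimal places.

Total absorption A = 5.5×0.32 + 251.8×0.08 + 251.8×0.01 + 201.8×0.02 + 2.6×0.56
  = 1.760 + 20.144 + 2.518 + 4.036 + 1.456 = 29.914 m^2 sabins.
Volume V = 16.9 × 14.9 × 3.3 = 830.973 m³.
RT60 = 0.161 · V / A = 0.161 × 830.973 / 29.914 = 4.47 s.

4.47 seconds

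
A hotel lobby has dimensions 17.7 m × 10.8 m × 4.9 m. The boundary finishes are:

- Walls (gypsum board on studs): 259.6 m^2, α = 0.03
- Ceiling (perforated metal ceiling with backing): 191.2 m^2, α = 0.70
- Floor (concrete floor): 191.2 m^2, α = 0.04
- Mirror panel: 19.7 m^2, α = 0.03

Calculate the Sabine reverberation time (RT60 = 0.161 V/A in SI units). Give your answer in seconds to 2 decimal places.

Total absorption A = 259.6*0.03 + 191.2*0.70 + 191.2*0.04 + 19.7*0.03
  = 7.788 + 133.840 + 7.648 + 0.591 = 149.867 m^2 sabins.
Volume V = 17.7 × 10.8 × 4.9 = 936.684 m³.
RT60 = 0.161 · V / A = 0.161 × 936.684 / 149.867 = 1.01 s.

1.01 s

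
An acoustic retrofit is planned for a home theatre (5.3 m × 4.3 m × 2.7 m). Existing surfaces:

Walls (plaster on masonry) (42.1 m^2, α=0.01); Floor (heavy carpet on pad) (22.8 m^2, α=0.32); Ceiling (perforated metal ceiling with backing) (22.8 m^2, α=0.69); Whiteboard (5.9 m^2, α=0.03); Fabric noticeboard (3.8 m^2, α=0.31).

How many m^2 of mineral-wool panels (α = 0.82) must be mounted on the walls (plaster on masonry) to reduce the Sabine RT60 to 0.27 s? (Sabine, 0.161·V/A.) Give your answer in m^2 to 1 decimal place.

Summing Sᵢαᵢ: 0.421 + 7.296 + 15.732 + 0.177 + 1.178 → A₁ = 24.804 sabins.
Required A₂ = 0.161·61.533/0.27 = 36.692 sabins.
Absorption to add: 36.692 − 24.804 = 11.888 sabins.
Each m^2 of panel replacing the walls (plaster on masonry) adds (0.82 − 0.01) = 0.81 sabins.
Area = ΔA/Δα = 11.888/0.81 = 14.7 m^2.

14.7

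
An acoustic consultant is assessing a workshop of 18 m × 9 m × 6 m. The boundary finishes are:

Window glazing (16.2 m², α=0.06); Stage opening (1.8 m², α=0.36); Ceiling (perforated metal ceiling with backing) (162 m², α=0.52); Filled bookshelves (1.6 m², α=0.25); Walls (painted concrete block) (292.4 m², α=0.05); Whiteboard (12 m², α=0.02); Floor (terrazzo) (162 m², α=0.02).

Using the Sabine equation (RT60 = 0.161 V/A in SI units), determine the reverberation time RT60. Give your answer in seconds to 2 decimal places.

1.50 sec

Total absorption A = 16.2×0.06 + 1.8×0.36 + 162×0.52 + 1.6×0.25 + 292.4×0.05 + 12×0.02 + 162×0.02
  = 0.972 + 0.648 + 84.240 + 0.400 + 14.620 + 0.240 + 3.240 = 104.360 m² sabins.
Volume V = 18 × 9 × 6 = 972 m³.
T = 0.161 V/A = 0.161·972/104.360 = 1.50 s.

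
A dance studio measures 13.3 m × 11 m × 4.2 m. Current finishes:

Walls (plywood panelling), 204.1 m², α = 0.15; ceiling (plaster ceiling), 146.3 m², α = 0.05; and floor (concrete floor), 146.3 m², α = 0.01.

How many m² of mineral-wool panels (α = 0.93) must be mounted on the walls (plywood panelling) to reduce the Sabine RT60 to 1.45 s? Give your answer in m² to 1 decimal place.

A₁ = Σ Sᵢαᵢ = 204.1×0.15 + 146.3×0.05 + 146.3×0.01 = 39.393 sabins.
Required A₂ = 0.161·614.46/1.45 = 68.226 sabins.
Absorption to add: 68.226 − 39.393 = 28.833 sabins.
Net gain per m²: Δα = 0.93 − 0.15 = 0.78.
Panel area = 28.833 / 0.78 = 37.0 m².

37.0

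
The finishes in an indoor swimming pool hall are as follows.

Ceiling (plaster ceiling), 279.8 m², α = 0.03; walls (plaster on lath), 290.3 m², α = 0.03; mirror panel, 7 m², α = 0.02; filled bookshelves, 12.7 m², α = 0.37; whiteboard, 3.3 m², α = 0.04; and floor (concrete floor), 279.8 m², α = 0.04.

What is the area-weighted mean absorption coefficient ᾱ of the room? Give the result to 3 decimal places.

Total surface area S = 872.9 m².
Σ(Sᵢαᵢ) = 279.8*0.03 + 290.3*0.03 + 7*0.02 + 12.7*0.37 + 3.3*0.04 + 279.8*0.04 = 33.266.
ᾱ = 33.266 / 872.9 = 0.038.

0.038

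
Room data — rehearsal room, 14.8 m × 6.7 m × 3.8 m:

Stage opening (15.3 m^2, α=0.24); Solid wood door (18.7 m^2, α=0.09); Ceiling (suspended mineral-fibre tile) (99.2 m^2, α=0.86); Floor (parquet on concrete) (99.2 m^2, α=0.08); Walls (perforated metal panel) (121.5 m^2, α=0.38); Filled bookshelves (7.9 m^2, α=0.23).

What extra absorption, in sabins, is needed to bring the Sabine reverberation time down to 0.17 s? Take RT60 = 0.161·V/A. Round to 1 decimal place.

Summing Sᵢαᵢ: 3.672 + 1.683 + 85.312 + 7.936 + 46.170 + 1.817 → A₁ = 146.590 sabins.
V = 376.808 m³. Required absorption A₂ = 0.161 × 376.808 / 0.17 = 356.859 sabins.
Additional absorption ΔA = 356.859 − 146.590 = 210.3 sabins.

210.3 sabins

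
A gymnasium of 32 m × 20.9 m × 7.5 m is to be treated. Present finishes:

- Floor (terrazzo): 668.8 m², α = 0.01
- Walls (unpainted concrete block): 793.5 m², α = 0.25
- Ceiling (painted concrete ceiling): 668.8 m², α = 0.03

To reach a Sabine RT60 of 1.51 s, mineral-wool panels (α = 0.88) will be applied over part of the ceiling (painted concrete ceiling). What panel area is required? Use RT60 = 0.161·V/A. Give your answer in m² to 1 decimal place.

Total absorption A₁ = 668.8×0.01 + 793.5×0.25 + 668.8×0.03
  = 6.688 + 198.375 + 20.064 = 225.127 m² sabins.
V = 5016 m³. Target absorption A₂ = 0.161 × 5016 / 1.51 = 534.819 sabins.
Absorption to add: 534.819 − 225.127 = 309.692 sabins.
Each m² of panel replacing the ceiling (painted concrete ceiling) adds (0.88 − 0.03) = 0.85 sabins.
Panel area = 309.692 / 0.85 = 364.3 m².

364.3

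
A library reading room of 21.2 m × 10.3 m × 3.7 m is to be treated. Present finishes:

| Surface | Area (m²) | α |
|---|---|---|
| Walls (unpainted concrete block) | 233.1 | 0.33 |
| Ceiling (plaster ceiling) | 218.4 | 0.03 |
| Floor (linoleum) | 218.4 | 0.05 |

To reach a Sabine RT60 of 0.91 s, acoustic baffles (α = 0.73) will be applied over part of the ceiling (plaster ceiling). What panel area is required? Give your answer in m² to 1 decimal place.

Equivalent absorption area: A₁ = 233.1*0.33 + 218.4*0.03 + 218.4*0.05 = 94.395 m².
Required A₂ = 0.161·807.932/0.91 = 142.942 sabins.
ΔA needed = 142.942 − 94.395 = 48.547 sabins.
Each m² of panel replacing the ceiling (plaster ceiling) adds (0.73 − 0.03) = 0.70 sabins.
Area = ΔA/Δα = 48.547/0.70 = 69.4 m².

69.4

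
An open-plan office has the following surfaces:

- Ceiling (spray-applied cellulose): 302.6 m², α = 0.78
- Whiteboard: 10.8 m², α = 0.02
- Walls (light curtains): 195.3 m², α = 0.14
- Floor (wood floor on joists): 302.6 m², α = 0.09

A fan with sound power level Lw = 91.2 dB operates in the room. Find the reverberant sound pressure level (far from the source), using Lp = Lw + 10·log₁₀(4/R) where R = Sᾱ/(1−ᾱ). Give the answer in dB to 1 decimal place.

70.7 dB

A = 290.820 sabins; S = 811.3 m².
ᾱ = 290.820/811.3 = 0.3585; R = Sᾱ/(1−ᾱ) = 290.820/(1−0.3585) = 453.344 m².
Lp = Lw + 10 log₁₀(4/R) = 91.2 -20.54 = 70.7 dB.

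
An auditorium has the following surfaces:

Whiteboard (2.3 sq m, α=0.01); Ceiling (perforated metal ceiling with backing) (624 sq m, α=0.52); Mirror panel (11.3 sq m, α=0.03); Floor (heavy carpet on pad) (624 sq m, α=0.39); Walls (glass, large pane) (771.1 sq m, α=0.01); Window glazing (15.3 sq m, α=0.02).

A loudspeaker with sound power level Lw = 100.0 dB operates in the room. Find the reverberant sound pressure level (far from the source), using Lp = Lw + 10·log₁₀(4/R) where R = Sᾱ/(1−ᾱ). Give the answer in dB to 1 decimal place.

77.0 dB

Σ(Sᵢαᵢ) = 2.3×0.01 + 624×0.52 + 11.3×0.03 + 624×0.39 + 771.1×0.01 + 15.3×0.02 = 576.219; total area S = 2048.0 sq m.
ᾱ = 0.2814, so room constant R = A/(1−ᾱ) = 801.863 sq m.
Lp = 100.0 + 10·log₁₀(4/801.863) = 100.0 + (-23.02) = 77.0 dB.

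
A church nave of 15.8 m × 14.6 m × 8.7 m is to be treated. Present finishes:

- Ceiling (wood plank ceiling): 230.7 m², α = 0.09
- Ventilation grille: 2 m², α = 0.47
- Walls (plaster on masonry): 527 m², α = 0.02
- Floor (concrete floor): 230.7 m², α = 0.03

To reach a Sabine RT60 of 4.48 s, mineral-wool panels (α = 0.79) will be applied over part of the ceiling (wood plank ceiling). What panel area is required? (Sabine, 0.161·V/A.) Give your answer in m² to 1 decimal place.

47.1

Equivalent absorption area: A₁ = 230.7*0.09 + 2*0.47 + 527*0.02 + 230.7*0.03 = 39.164 m².
V = 2006.916 m³. Target absorption A₂ = 0.161 × 2006.916 / 4.48 = 72.124 sabins.
Absorption to add: 72.124 − 39.164 = 32.960 sabins.
Net gain per m²: Δα = 0.79 − 0.09 = 0.70.
Area = ΔA/Δα = 32.960/0.70 = 47.1 m².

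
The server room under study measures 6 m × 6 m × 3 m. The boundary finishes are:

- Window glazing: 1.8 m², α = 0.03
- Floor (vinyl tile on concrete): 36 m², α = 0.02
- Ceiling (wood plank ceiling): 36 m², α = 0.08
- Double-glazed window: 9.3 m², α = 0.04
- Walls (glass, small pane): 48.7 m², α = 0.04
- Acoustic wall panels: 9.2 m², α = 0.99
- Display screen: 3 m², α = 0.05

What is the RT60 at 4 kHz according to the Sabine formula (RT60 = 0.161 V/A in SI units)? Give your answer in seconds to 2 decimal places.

A = Σ Sᵢαᵢ = 1.8×0.03 + 36×0.02 + 36×0.08 + 9.3×0.04 + 48.7×0.04 + 9.2×0.99 + 3×0.05 = 15.232 sabins.
Volume V = 6 × 6 × 3 = 108 m³.
T = 0.161 V/A = 0.161·108/15.232 = 1.14 s.

1.14 sec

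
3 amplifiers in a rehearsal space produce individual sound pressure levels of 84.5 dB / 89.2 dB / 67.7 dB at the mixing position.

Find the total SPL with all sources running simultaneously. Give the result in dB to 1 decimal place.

90.5 dB

Σ 10^(Lᵢ/10) = 1.119e+09.
Back to dB: 10·log₁₀ Σ = 90.5 dB.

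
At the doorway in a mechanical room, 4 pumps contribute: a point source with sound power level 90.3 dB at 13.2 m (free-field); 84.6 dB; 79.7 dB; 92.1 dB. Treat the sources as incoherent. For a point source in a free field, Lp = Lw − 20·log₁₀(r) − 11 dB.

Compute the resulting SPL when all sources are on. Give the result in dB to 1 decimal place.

Source at 13.2 m: Lp = 90.3 − 20·log₁₀(13.2) − 11 = 56.9 dB.
Converting to relative power and adding: 10^(56.9/10) + 10^(84.6/10) + 10^(79.7/10) + 10^(92.1/10) = 2.004e+09.
Back to dB: 10·log₁₀ Σ = 93.0 dB.

93.0 dB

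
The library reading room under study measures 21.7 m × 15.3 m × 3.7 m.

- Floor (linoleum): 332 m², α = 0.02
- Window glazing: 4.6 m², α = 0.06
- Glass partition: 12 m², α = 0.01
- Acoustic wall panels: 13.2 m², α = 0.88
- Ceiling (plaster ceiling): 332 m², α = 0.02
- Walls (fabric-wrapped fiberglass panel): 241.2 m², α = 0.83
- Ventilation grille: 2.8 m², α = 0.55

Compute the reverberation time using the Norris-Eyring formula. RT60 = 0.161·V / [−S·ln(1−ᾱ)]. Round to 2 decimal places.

Total surface area S = 332 + 4.6 + 12 + 13.2 + 332 + 241.2 + 2.8 = 937.8 m².
Absorption A = 332×0.02 + 4.6×0.06 + 12×0.01 + 13.2×0.88 + 332×0.02 + 241.2×0.83 + 2.8×0.55 = 227.028 sabins.
Mean coefficient ᾱ = A/S = 0.2421.
Eyring denominator: −S ln(1−ᾱ) = 259.962.
V = 21.7 × 15.3 × 3.7 = 1228.437 m³.
T = 0.161·V/[−S·ln(1−ᾱ)] = 0.161·1228.437/259.962 = 0.76 s.

0.76 s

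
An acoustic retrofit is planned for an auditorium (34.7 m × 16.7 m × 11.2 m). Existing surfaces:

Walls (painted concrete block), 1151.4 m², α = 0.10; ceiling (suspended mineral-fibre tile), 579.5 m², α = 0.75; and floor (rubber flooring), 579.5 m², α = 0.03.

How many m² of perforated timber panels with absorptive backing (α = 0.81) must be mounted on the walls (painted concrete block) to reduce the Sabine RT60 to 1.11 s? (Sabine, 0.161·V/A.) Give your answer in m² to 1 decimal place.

Equivalent absorption area: A₁ = 1151.4*0.10 + 579.5*0.75 + 579.5*0.03 = 567.150 m².
V = 6490.288 m³. Target absorption A₂ = 0.161 × 6490.288 / 1.11 = 941.384 sabins.
Absorption to add: 941.384 − 567.150 = 374.234 sabins.
Net gain per m²: Δα = 0.81 − 0.10 = 0.71.
Area = ΔA/Δα = 374.234/0.71 = 527.1 m².

527.1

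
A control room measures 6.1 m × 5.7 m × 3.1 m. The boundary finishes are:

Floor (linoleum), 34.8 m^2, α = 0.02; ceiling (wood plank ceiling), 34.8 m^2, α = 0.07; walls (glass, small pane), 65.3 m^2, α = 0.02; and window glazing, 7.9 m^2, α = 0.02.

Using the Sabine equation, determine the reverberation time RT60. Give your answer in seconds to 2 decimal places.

3.78 s

Equivalent absorption area: A = 34.8×0.02 + 34.8×0.07 + 65.3×0.02 + 7.9×0.02 = 4.596 m^2.
Room volume: 107.787 m³.
RT60 = 0.161 · V / A = 0.161 × 107.787 / 4.596 = 3.78 s.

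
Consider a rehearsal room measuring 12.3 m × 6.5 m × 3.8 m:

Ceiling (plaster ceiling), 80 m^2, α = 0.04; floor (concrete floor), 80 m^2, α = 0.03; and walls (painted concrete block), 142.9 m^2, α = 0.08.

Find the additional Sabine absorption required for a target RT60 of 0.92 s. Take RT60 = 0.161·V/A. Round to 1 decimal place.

A₁ = Σ Sᵢαᵢ = 80·0.04 + 80·0.03 + 142.9·0.08 = 17.032 sabins.
For T = 0.92 s, need A₂ = 0.161·V/T = 0.161·303.81/0.92 = 53.167 sabins.
Shortfall: 53.167 − 17.032 = 36.1 sabins.

36.1 sabins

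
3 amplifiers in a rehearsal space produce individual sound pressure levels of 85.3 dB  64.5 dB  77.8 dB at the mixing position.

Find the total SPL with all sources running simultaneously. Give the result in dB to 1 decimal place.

86.0 dB

Converting to relative power and adding: 10^(85.3/10) + 10^(64.5/10) + 10^(77.8/10) = 4.019e+08.
Back to dB: 10·log₁₀ Σ = 86.0 dB.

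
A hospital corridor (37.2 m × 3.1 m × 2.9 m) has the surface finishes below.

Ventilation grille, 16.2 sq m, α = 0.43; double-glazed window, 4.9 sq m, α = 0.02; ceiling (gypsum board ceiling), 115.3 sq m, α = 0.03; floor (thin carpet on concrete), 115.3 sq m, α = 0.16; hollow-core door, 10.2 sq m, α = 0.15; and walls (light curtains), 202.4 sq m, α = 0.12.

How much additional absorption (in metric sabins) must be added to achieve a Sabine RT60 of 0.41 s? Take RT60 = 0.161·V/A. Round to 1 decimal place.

76.5 sabins

Equivalent absorption area: A₁ = 16.2·0.43 + 4.9·0.02 + 115.3·0.03 + 115.3·0.16 + 10.2·0.15 + 202.4·0.12 = 54.789 sq m.
Target A₂ = 0.161·334.428/0.41 = 131.324 sabins (V = 334.428 m³).
ΔA = A₂ − A₁ = 131.324 − 54.789 = 76.5 sabins.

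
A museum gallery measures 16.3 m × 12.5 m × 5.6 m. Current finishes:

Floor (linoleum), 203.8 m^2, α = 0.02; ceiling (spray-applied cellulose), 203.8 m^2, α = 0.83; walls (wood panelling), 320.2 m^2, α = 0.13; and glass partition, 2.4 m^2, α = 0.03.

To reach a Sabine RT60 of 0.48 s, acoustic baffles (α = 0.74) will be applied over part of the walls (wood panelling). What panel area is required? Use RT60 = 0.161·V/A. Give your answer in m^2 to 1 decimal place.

275.1

A₁ = Σ Sᵢαᵢ = 203.8×0.02 + 203.8×0.83 + 320.2×0.13 + 2.4×0.03 = 214.928 sabins.
Required A₂ = 0.161·1141/0.48 = 382.710 sabins.
Absorption to add: 382.710 − 214.928 = 167.782 sabins.
Each m^2 of panel replacing the walls (wood panelling) adds (0.74 − 0.13) = 0.61 sabins.
Area = ΔA/Δα = 167.782/0.61 = 275.1 m^2.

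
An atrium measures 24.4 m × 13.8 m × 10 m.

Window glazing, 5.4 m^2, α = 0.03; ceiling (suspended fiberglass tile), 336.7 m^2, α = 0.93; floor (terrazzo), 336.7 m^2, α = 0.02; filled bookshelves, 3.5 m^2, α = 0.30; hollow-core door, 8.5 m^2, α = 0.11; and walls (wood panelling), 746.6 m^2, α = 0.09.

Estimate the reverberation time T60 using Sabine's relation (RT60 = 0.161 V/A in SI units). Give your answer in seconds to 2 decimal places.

1.39 s

A = Σ Sᵢαᵢ = 5.4×0.03 + 336.7×0.93 + 336.7×0.02 + 3.5×0.30 + 8.5×0.11 + 746.6×0.09 = 389.206 sabins.
Volume V = 24.4 × 13.8 × 10 = 3367.2 m³.
T = 0.161 V/A = 0.161·3367.2/389.206 = 1.39 s.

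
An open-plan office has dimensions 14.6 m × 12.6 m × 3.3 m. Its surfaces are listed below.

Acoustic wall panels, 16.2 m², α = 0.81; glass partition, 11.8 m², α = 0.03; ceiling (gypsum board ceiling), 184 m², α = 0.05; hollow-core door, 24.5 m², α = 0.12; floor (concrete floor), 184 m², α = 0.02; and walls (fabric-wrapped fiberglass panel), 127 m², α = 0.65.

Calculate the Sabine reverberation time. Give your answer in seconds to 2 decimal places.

A = Σ Sᵢαᵢ = 16.2×0.81 + 11.8×0.03 + 184×0.05 + 24.5×0.12 + 184×0.02 + 127×0.65 = 111.846 sabins.
Room volume: 607.068 m³.
RT60 = 0.161 · V / A = 0.161 × 607.068 / 111.846 = 0.87 s.

0.87 s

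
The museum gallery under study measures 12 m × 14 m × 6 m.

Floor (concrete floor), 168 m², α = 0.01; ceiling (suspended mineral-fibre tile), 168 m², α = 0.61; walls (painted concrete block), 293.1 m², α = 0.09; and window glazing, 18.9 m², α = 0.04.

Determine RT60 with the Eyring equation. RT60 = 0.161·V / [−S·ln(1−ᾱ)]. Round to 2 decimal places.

1.11 seconds

S = Σ Sᵢ = 648.0 m².
Σ(Sᵢαᵢ) = 168·0.01 + 168·0.61 + 293.1·0.09 + 18.9·0.04 = 131.295.
ᾱ = 131.295 / 648.0 = 0.2026.
Eyring denominator: −S ln(1−ᾱ) = 146.706.
V = 12 × 14 × 6 = 1008 m³.
T = 0.161·V/[−S·ln(1−ᾱ)] = 0.161·1008/146.706 = 1.11 s.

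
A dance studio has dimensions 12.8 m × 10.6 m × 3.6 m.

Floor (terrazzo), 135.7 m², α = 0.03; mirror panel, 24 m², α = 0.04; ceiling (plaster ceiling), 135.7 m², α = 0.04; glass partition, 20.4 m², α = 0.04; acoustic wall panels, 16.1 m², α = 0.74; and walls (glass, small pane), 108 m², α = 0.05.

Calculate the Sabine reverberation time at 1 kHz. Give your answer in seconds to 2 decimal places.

A = Σ Sᵢαᵢ = 135.7×0.03 + 24×0.04 + 135.7×0.04 + 20.4×0.04 + 16.1×0.74 + 108×0.05 = 28.589 sabins.
Room volume: 488.448 m³.
RT60 = 0.161 · V / A = 0.161 × 488.448 / 28.589 = 2.75 s.

2.75 s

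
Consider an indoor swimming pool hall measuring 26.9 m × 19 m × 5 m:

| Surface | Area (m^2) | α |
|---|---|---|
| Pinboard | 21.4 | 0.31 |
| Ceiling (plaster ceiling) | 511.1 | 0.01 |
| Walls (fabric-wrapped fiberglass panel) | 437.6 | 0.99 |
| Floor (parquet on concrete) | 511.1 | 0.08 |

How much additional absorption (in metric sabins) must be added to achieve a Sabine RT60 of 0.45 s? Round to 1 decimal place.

A₁ = Σ Sᵢαᵢ = 21.4·0.31 + 511.1·0.01 + 437.6·0.99 + 511.1·0.08 = 485.857 sabins.
V = 2555.5 m³. Required absorption A₂ = 0.161 × 2555.5 / 0.45 = 914.301 sabins.
Shortfall: 914.301 − 485.857 = 428.4 sabins.

428.4 sabins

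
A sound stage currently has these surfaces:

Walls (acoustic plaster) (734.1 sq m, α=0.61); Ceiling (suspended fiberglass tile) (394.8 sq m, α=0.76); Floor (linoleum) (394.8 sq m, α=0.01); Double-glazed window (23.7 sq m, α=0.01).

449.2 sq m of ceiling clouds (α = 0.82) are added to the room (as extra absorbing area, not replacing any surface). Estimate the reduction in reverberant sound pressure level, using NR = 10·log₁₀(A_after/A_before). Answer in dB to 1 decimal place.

Total absorption A_before = 734.1·0.61 + 394.8·0.76 + 394.8·0.01 + 23.7·0.01
  = 447.801 + 300.048 + 3.948 + 0.237 = 752.034 sq m sabins.
Added absorption = 449.2 × 0.82 = 368.344 sabins.
A_after = 752.034 + 368.344 = 1120.378 sabins.
Reduction = 10 log₁₀(A_after/A_before) = 10 log₁₀(1.4898) = 1.7 dB.

1.7 dB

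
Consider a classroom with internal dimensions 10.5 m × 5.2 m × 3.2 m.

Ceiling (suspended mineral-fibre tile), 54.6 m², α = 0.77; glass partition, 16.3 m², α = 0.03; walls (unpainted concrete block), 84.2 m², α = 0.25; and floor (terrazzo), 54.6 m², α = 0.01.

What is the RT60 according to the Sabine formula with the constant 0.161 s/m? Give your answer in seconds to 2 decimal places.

Total absorption A = 54.6·0.77 + 16.3·0.03 + 84.2·0.25 + 54.6·0.01
  = 42.042 + 0.489 + 21.050 + 0.546 = 64.127 m² sabins.
V = 10.5·5.2·3.2 = 174.72 m³.
Sabine: RT60 = 0.161 × 174.72 / 64.127 = 0.44 s.

0.44 s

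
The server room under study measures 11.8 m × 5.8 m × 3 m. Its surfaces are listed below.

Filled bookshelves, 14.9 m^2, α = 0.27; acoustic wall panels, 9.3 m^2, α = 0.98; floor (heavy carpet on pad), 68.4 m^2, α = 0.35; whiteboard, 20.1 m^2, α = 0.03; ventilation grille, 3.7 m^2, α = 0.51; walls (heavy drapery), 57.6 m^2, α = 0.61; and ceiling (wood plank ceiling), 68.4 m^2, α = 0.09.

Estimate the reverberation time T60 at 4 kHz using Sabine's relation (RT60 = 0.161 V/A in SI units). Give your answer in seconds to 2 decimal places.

0.41 sec

Total absorption A = 14.9·0.27 + 9.3·0.98 + 68.4·0.35 + 20.1·0.03 + 3.7·0.51 + 57.6·0.61 + 68.4·0.09
  = 4.023 + 9.114 + 23.940 + 0.603 + 1.887 + 35.136 + 6.156 = 80.859 m^2 sabins.
Room volume: 205.32 m³.
RT60 = 0.161 · V / A = 0.161 × 205.32 / 80.859 = 0.41 s.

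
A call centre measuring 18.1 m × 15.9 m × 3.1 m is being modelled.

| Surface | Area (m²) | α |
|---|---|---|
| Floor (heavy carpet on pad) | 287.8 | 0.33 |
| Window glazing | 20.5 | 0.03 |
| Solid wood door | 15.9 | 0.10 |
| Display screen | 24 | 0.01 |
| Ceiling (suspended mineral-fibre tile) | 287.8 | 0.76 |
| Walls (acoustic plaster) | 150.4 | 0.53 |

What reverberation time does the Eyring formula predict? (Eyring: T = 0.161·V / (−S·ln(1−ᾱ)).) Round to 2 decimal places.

0.26 seconds

S = Σ Sᵢ = 786.4 m².
Σ(Sᵢαᵢ) = 287.8·0.33 + 20.5·0.03 + 15.9·0.10 + 24·0.01 + 287.8·0.76 + 150.4·0.53 = 395.859.
Mean coefficient ᾱ = A/S = 0.5034.
Eyring denominator: −S ln(1−ᾱ) = 550.457.
V = 18.1 × 15.9 × 3.1 = 892.149 m³.
RT60 = 0.161 × 892.149 / 550.457 = 0.26 s.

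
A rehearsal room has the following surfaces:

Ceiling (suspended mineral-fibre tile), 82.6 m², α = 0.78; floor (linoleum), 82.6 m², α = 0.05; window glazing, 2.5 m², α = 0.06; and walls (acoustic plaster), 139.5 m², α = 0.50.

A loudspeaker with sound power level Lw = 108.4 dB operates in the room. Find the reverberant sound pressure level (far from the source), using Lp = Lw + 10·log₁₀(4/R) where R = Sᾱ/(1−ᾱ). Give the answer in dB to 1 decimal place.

A = 138.458 sabins; S = 307.2 m².
ᾱ = 138.458/307.2 = 0.4507; R = Sᾱ/(1−ᾱ) = 138.458/(1−0.4507) = 252.063 m².
Lp = 108.4 + 10·log₁₀(4/252.063) = 108.4 + (-17.99) = 90.4 dB.

90.4 dB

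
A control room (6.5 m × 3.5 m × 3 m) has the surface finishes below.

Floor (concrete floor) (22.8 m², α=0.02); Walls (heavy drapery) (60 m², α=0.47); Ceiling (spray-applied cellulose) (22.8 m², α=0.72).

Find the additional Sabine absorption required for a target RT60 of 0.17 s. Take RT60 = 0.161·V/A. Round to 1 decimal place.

Summing Sᵢαᵢ: 0.456 + 28.200 + 16.416 → A₁ = 45.072 sabins.
V = 68.25 m³. Required absorption A₂ = 0.161 × 68.25 / 0.17 = 64.637 sabins.
Shortfall: 64.637 − 45.072 = 19.6 sabins.

19.6 sabins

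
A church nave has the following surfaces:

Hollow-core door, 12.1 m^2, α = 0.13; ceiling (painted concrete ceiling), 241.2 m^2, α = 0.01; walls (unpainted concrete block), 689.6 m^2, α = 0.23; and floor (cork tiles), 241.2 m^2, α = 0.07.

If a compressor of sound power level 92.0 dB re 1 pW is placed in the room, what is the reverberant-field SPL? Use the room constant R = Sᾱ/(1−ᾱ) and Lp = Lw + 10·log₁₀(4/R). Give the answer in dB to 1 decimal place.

Σ(Sᵢαᵢ) = 12.1·0.13 + 241.2·0.01 + 689.6·0.23 + 241.2·0.07 = 179.477; total area S = 1184.1 m^2.
ᾱ = 179.477/1184.1 = 0.1516; R = Sᾱ/(1−ᾱ) = 179.477/(1−0.1516) = 211.548 m^2.
Lp = Lw + 10 log₁₀(4/R) = 92.0 -17.23 = 74.8 dB.

74.8 dB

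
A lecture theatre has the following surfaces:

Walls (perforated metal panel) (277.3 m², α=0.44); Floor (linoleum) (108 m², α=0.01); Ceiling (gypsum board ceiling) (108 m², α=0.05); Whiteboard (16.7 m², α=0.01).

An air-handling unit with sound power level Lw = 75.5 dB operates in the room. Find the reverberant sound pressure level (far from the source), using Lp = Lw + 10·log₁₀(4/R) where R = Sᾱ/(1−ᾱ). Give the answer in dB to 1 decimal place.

Σ(Sᵢαᵢ) = 277.3×0.44 + 108×0.01 + 108×0.05 + 16.7×0.01 = 128.659; total area S = 510.0 m².
ᾱ = 128.659/510.0 = 0.2523; R = Sᾱ/(1−ᾱ) = 128.659/(1−0.2523) = 172.073 m².
Lp = 75.5 + 10·log₁₀(4/172.073) = 75.5 + (-16.34) = 59.2 dB.

59.2 dB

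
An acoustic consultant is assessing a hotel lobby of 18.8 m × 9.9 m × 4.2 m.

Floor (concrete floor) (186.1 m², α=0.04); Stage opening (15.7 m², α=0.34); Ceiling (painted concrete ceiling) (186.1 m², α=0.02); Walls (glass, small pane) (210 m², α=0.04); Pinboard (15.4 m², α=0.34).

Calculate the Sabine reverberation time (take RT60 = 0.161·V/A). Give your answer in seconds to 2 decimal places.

4.18 s

Summing Sᵢαᵢ: 7.444 + 5.338 + 3.722 + 8.400 + 5.236 → A = 30.140 sabins.
Room volume: 781.704 m³.
RT60 = 0.161 · V / A = 0.161 × 781.704 / 30.140 = 4.18 s.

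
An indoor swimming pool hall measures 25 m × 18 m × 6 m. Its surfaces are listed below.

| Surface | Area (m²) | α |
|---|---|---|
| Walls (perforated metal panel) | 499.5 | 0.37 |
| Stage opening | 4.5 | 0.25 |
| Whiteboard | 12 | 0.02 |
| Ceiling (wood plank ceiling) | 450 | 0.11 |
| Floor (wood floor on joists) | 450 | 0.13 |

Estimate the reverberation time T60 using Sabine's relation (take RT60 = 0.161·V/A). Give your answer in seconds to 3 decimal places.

Summing Sᵢαᵢ: 184.815 + 1.125 + 0.240 + 49.500 + 58.500 → A = 294.180 sabins.
Room volume: 2700 m³.
RT60 = 0.161 · V / A = 0.161 × 2700 / 294.180 = 1.478 s.

1.478 s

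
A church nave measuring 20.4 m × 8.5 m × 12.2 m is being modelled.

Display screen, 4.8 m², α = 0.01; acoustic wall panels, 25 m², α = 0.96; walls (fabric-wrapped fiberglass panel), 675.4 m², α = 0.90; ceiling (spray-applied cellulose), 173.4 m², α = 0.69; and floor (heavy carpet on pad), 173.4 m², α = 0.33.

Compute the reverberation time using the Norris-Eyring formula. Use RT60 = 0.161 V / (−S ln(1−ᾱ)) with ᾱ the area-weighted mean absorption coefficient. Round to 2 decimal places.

Total surface area S = 4.8 + 25 + 675.4 + 173.4 + 173.4 = 1052.0 m².
Σ(Sᵢαᵢ) = 4.8×0.01 + 25×0.96 + 675.4×0.90 + 173.4×0.69 + 173.4×0.33 = 808.776.
ᾱ = 808.776 / 1052.0 = 0.7688.
Eyring denominator: −S ln(1−ᾱ) = 1540.625.
V = 20.4 × 8.5 × 12.2 = 2115.48 m³.
RT60 = 0.161 × 2115.48 / 1540.625 = 0.22 s.

0.22 s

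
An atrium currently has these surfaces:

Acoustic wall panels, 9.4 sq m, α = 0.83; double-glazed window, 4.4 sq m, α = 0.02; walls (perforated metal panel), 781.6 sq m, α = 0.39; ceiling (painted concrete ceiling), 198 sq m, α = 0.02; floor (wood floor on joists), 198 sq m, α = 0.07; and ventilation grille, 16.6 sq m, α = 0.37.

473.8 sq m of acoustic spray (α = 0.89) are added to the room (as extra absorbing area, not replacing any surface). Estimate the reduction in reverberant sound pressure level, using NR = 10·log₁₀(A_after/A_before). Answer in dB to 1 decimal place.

3.5 dB

A_before = Σ Sᵢαᵢ = 9.4×0.83 + 4.4×0.02 + 781.6×0.39 + 198×0.02 + 198×0.07 + 16.6×0.37 = 336.676 sabins.
Treatment contributes 473.8·0.89 = 421.682 sabins.
New total A_after = 758.358 sabins.
Reduction = 10 log₁₀(A_after/A_before) = 10 log₁₀(2.2525) = 3.5 dB.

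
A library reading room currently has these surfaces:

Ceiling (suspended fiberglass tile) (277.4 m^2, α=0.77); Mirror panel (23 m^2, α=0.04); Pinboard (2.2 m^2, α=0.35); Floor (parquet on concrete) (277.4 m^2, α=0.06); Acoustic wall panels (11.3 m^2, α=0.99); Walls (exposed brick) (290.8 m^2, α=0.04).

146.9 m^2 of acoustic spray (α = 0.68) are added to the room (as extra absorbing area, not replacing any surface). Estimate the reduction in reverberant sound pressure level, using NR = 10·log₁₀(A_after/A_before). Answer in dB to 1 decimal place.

Equivalent absorption area: A_before = 277.4·0.77 + 23·0.04 + 2.2·0.35 + 277.4·0.06 + 11.3·0.99 + 290.8·0.04 = 254.751 m^2.
Added absorption = 146.9 × 0.68 = 99.892 sabins.
New total A_after = 354.643 sabins.
NR = 10·log₁₀(354.643/254.751) = 1.4 dB.

1.4 dB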